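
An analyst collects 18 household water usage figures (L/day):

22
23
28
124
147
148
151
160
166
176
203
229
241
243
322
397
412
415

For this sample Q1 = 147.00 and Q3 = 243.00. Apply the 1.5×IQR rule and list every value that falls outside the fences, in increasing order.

IQR = Q3 − Q1 = 243.00 − 147.00 = 96.00.
Lower fence = Q1 − 1.5·IQR = 147.00 − 144.00 = 3.00.
Upper fence = Q3 + 1.5·IQR = 243.00 + 144.00 = 387.00.
397 > 387.00 → outlier.
412 > 387.00 → outlier.
415 > 387.00 → outlier.
All remaining values lie within [3.00, 387.00].

397, 412, 415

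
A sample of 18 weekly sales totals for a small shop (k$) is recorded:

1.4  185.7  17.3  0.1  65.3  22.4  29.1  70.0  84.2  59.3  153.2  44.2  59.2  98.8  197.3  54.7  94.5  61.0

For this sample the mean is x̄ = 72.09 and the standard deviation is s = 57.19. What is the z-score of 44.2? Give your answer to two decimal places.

-0.49

z = (44.2 − 72.09) / 57.19 = -0.49.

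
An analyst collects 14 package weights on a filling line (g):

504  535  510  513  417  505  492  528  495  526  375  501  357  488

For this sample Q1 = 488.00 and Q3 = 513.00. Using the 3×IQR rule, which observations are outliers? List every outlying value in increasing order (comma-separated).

IQR = Q3 − Q1 = 513.00 − 488.00 = 25.00.
Lower fence = Q1 − 3·IQR = 488.00 − 75.00 = 413.00.
Upper fence = Q3 + 3·IQR = 513.00 + 75.00 = 588.00.
357 < 413.00 → outlier.
375 < 413.00 → outlier.
All remaining values lie within [413.00, 588.00].

357, 375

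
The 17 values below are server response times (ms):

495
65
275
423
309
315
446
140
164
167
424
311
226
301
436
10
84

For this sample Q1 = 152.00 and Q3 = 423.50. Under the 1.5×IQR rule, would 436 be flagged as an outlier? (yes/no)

no

IQR = Q3 − Q1 = 423.50 − 152.00 = 271.50.
Lower fence = Q1 − 1.5·IQR = 152.00 − 407.25 = -255.25.
Upper fence = Q3 + 1.5·IQR = 423.50 + 407.25 = 830.75.
436 lies within [-255.25, 830.75].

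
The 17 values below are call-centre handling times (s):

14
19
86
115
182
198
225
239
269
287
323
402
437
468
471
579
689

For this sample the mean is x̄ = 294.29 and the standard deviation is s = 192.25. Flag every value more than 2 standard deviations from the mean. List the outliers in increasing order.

689

Cutoffs at x̄ ± 2s: 294.29 ± 2·192.25 = [-90.21, 678.79].
689: z = 2.05, |z| > 2 → outlier.
Every other value lies within [-90.21, 678.79].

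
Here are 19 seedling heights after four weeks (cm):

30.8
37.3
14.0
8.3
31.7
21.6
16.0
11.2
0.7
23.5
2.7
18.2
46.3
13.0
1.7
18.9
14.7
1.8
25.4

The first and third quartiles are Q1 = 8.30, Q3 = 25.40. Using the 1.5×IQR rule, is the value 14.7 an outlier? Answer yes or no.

no

IQR = Q3 − Q1 = 25.40 − 8.30 = 17.10.
Lower fence = Q1 − 1.5·IQR = 8.30 − 25.65 = -17.35.
Upper fence = Q3 + 1.5·IQR = 25.40 + 25.65 = 51.05.
14.7 lies within [-17.35, 51.05].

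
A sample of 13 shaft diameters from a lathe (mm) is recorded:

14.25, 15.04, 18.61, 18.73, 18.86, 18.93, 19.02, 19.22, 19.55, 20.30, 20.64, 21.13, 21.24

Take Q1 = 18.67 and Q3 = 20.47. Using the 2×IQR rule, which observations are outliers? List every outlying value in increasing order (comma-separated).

14.25, 15.04

IQR = Q3 − Q1 = 20.47 − 18.67 = 1.80.
Lower fence = Q1 − 2·IQR = 18.67 − 3.60 = 15.07.
Upper fence = Q3 + 2·IQR = 20.47 + 3.60 = 24.07.
14.25 < 15.07 → outlier.
15.04 < 15.07 → outlier.
All remaining values lie within [15.07, 24.07].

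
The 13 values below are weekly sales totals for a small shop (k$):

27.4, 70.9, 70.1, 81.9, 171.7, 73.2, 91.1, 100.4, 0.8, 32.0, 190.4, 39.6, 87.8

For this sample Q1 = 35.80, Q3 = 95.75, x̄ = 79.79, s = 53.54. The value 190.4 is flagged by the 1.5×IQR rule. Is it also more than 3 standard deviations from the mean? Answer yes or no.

no

z = (190.4 − 79.79) / 53.54 = 2.07.
|z| = 2.07 ≤ 3.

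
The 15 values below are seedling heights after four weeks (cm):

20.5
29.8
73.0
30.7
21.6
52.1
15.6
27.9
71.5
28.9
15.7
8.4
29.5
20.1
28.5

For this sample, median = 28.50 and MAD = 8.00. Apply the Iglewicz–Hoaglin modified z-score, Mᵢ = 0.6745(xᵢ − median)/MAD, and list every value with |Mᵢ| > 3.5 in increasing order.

|Mᵢ| > 3.5 ⇔ |xᵢ − 28.50| > 3.5·8.00/0.6745 = 41.51.
So outliers lie outside [-13.01, 70.01].
71.5: M = 3.63 → outlier.
73.0: M = 3.75 → outlier.

71.5, 73.0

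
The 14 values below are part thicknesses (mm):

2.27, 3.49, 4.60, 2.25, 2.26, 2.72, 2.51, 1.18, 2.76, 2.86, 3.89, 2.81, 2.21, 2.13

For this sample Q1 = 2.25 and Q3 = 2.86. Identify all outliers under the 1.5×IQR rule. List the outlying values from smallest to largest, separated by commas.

IQR = Q3 − Q1 = 2.86 − 2.25 = 0.61.
Lower fence = Q1 − 1.5·IQR = 2.25 − 0.915 = 1.335.
Upper fence = Q3 + 1.5·IQR = 2.86 + 0.915 = 3.775.
1.18 < 1.335 → outlier.
3.89 > 3.775 → outlier.
4.60 > 3.775 → outlier.
All remaining values lie within [1.335, 3.775].

1.18, 3.89, 4.60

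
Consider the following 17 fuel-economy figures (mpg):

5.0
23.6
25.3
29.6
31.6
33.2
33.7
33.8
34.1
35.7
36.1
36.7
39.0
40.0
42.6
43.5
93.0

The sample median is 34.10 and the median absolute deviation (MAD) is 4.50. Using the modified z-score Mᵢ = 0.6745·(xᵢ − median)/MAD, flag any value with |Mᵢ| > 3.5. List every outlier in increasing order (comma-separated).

5.0, 93.0

|Mᵢ| > 3.5 ⇔ |xᵢ − 34.10| > 3.5·4.50/0.6745 = 23.35.
So outliers lie outside [10.75, 57.45].
5.0: M = -4.36 → outlier.
93.0: M = 8.83 → outlier.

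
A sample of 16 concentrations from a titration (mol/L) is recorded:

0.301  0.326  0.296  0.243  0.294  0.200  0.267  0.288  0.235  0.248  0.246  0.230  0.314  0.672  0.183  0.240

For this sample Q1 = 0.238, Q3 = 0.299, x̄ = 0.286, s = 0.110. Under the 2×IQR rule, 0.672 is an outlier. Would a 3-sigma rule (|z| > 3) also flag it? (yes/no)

z = (0.672 − 0.286) / 0.110 = 3.51.
|z| = 3.51 > 3.

yes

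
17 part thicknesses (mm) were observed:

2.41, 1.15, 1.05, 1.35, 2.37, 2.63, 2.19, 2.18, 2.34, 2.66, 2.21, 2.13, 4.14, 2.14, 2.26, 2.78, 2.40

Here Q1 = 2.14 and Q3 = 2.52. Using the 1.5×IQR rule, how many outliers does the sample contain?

IQR = 0.38; fences at 2.14 − 0.57 = 1.57 and 2.52 + 0.57 = 3.09.
Outside the cutoffs: 1.05, 1.15, 1.35, 4.14.

4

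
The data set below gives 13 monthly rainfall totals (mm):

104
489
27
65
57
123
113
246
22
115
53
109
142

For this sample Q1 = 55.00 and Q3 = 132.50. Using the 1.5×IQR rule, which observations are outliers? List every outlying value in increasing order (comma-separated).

489

IQR = Q3 − Q1 = 132.50 − 55.00 = 77.50.
Lower fence = Q1 − 1.5·IQR = 55.00 − 116.25 = -61.25.
Upper fence = Q3 + 1.5·IQR = 132.50 + 116.25 = 248.75.
489 > 248.75 → outlier.
All remaining values lie within [-61.25, 248.75].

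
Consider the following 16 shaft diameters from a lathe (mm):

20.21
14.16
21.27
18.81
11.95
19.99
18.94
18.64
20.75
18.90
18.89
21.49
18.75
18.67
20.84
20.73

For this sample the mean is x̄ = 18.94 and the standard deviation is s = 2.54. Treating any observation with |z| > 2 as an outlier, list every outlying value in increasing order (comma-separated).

11.95

Cutoffs at x̄ ± 2s: 18.94 ± 2·2.54 = [13.86, 24.02].
11.95: z = -2.75, |z| > 2 → outlier.
Every other value lies within [13.86, 24.02].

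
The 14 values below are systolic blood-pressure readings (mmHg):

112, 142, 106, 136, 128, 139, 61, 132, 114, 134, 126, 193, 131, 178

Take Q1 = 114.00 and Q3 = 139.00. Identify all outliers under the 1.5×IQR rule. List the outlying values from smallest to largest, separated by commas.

61, 178, 193

IQR = Q3 − Q1 = 139.00 − 114.00 = 25.00.
Lower fence = Q1 − 1.5·IQR = 114.00 − 37.50 = 76.50.
Upper fence = Q3 + 1.5·IQR = 139.00 + 37.50 = 176.50.
61 < 76.50 → outlier.
178 > 176.50 → outlier.
193 > 176.50 → outlier.
All remaining values lie within [76.50, 176.50].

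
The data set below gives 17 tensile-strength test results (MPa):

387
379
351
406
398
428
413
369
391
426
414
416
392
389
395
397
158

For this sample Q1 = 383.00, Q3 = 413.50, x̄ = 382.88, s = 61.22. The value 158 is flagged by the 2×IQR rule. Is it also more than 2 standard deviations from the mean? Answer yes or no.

yes

z = (158 − 382.88) / 61.22 = -3.67.
|z| = 3.67 > 2.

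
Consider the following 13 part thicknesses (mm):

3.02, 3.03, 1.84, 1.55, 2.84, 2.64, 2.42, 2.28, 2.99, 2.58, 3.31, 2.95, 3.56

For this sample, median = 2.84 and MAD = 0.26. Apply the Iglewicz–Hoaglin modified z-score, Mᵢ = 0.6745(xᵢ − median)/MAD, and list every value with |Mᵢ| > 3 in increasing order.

1.55

|Mᵢ| > 3 ⇔ |xᵢ − 2.84| > 3·0.26/0.6745 = 1.16.
So outliers lie outside [1.68, 4.00].
1.55: M = -3.35 → outlier.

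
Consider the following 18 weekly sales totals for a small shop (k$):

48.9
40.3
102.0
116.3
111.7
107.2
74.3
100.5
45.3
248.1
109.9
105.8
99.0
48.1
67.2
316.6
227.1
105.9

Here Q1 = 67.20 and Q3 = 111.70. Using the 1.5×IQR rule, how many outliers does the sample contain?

3

IQR = 44.50; fences at 67.20 − 66.75 = 0.45 and 111.70 + 66.75 = 178.45.
Outside the cutoffs: 227.1, 248.1, 316.6.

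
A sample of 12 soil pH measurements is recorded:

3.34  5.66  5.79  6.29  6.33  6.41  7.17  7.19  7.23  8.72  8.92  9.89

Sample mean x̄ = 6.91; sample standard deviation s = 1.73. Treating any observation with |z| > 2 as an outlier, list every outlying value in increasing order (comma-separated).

3.34

Cutoffs at x̄ ± 2s: 6.91 ± 2·1.73 = [3.45, 10.37].
3.34: z = -2.06, |z| > 2 → outlier.
Every other value lies within [3.45, 10.37].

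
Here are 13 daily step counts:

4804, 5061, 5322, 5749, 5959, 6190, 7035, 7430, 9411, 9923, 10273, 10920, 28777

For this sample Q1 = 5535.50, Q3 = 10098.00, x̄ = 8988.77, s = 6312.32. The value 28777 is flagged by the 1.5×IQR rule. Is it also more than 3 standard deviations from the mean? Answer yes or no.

z = (28777 − 8988.77) / 6312.32 = 3.13.
|z| = 3.13 > 3.

yes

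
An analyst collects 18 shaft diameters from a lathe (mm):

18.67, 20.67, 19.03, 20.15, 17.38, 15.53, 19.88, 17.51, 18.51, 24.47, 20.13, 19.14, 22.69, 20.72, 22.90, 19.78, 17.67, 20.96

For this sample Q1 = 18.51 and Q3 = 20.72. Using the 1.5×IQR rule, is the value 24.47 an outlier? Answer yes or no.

IQR = Q3 − Q1 = 20.72 − 18.51 = 2.21.
Lower fence = Q1 − 1.5·IQR = 18.51 − 3.315 = 15.195.
Upper fence = Q3 + 1.5·IQR = 20.72 + 3.315 = 24.035.
24.47 lies above the upper fence.

yes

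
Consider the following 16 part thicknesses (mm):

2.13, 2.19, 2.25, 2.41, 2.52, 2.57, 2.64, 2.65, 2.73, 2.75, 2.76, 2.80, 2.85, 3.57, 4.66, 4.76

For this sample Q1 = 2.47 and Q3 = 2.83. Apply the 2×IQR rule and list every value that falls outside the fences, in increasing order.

3.57, 4.66, 4.76

IQR = Q3 − Q1 = 2.83 − 2.47 = 0.36.
Lower fence = Q1 − 2·IQR = 2.47 − 0.72 = 1.75.
Upper fence = Q3 + 2·IQR = 2.83 + 0.72 = 3.55.
3.57 > 3.55 → outlier.
4.66 > 3.55 → outlier.
4.76 > 3.55 → outlier.
All remaining values lie within [1.75, 3.55].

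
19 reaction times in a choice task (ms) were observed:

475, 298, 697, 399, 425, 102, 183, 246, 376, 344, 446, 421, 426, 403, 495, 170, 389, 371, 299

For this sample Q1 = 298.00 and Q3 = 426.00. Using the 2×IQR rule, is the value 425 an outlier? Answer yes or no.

no

IQR = Q3 − Q1 = 426.00 − 298.00 = 128.00.
Lower fence = Q1 − 2·IQR = 298.00 − 256.00 = 42.00.
Upper fence = Q3 + 2·IQR = 426.00 + 256.00 = 682.00.
425 lies within [42.00, 682.00].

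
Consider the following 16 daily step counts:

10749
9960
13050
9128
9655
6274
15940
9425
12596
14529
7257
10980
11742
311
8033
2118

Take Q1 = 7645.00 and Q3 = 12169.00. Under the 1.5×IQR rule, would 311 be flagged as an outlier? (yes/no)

yes

IQR = Q3 − Q1 = 12169.00 − 7645.00 = 4524.00.
Lower fence = Q1 − 1.5·IQR = 7645.00 − 6786.00 = 859.00.
Upper fence = Q3 + 1.5·IQR = 12169.00 + 6786.00 = 18955.00.
311 lies below the lower fence.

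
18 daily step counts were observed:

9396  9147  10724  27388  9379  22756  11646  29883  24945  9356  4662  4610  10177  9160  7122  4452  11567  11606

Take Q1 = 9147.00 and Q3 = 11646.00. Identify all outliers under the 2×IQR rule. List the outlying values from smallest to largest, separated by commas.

22756, 24945, 27388, 29883

IQR = Q3 − Q1 = 11646.00 − 9147.00 = 2499.00.
Lower fence = Q1 − 2·IQR = 9147.00 − 4998.00 = 4149.00.
Upper fence = Q3 + 2·IQR = 11646.00 + 4998.00 = 16644.00.
22756 > 16644.00 → outlier.
24945 > 16644.00 → outlier.
27388 > 16644.00 → outlier.
29883 > 16644.00 → outlier.
All remaining values lie within [4149.00, 16644.00].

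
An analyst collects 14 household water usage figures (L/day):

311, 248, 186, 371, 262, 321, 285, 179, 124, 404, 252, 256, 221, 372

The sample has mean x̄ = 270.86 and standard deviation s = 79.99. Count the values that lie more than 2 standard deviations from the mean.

0

Cutoffs: x̄ ± 2s = [110.88, 430.84].
Every value lies within the cutoffs.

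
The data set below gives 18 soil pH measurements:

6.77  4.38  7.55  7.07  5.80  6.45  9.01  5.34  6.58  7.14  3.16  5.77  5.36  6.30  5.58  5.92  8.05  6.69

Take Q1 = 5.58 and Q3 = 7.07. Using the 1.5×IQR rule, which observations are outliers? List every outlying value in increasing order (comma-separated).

IQR = Q3 − Q1 = 7.07 − 5.58 = 1.49.
Lower fence = Q1 − 1.5·IQR = 5.58 − 2.235 = 3.345.
Upper fence = Q3 + 1.5·IQR = 7.07 + 2.235 = 9.305.
3.16 < 3.345 → outlier.
All remaining values lie within [3.345, 9.305].

3.16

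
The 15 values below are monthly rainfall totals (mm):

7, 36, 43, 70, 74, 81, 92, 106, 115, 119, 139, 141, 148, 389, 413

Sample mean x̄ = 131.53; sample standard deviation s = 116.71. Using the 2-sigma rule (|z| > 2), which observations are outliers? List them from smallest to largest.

389, 413

Cutoffs at x̄ ± 2s: 131.53 ± 2·116.71 = [-101.89, 364.95].
389: z = 2.21, |z| > 2 → outlier.
413: z = 2.41, |z| > 2 → outlier.
Every other value lies within [-101.89, 364.95].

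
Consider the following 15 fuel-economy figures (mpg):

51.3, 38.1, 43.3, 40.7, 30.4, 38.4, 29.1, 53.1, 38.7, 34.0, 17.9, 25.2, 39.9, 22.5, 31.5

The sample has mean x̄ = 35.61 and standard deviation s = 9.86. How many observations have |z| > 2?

0

Cutoffs: x̄ ± 2s = [15.89, 55.33].
Every value lies within the cutoffs.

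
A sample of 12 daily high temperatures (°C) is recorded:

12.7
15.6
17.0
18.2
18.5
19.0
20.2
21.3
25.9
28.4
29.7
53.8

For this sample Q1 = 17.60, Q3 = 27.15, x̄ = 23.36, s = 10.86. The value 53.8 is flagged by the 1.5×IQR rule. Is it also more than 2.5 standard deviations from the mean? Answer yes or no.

yes

z = (53.8 − 23.36) / 10.86 = 2.80.
|z| = 2.80 > 2.5.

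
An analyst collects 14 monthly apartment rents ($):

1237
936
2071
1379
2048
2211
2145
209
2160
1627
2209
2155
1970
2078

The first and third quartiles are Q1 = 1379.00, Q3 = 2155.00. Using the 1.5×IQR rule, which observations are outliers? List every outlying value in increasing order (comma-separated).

209

IQR = Q3 − Q1 = 2155.00 − 1379.00 = 776.00.
Lower fence = Q1 − 1.5·IQR = 1379.00 − 1164.00 = 215.00.
Upper fence = Q3 + 1.5·IQR = 2155.00 + 1164.00 = 3319.00.
209 < 215.00 → outlier.
All remaining values lie within [215.00, 3319.00].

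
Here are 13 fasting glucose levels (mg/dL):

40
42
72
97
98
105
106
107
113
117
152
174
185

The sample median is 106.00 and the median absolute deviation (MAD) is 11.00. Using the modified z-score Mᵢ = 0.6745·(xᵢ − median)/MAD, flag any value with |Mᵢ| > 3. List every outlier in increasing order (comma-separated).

|Mᵢ| > 3 ⇔ |xᵢ − 106.00| > 3·11.00/0.6745 = 48.93.
So outliers lie outside [57.07, 154.93].
40: M = -4.05 → outlier.
42: M = -3.92 → outlier.
174: M = 4.17 → outlier.
185: M = 4.84 → outlier.

40, 42, 174, 185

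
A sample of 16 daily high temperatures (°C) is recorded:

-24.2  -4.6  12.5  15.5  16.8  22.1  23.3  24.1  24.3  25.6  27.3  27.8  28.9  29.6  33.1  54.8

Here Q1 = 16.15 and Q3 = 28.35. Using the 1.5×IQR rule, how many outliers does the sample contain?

3

IQR = 12.20; fences at 16.15 − 18.30 = -2.15 and 28.35 + 18.30 = 46.65.
Outside the cutoffs: -24.2, -4.6, 54.8.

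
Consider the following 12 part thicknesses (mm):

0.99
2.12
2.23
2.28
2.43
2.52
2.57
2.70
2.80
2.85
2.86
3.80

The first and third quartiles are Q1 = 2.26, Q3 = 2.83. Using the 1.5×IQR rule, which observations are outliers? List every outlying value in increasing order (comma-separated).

0.99, 3.80

IQR = Q3 − Q1 = 2.83 − 2.26 = 0.57.
Lower fence = Q1 − 1.5·IQR = 2.26 − 0.855 = 1.405.
Upper fence = Q3 + 1.5·IQR = 2.83 + 0.855 = 3.685.
0.99 < 1.405 → outlier.
3.80 > 3.685 → outlier.
All remaining values lie within [1.405, 3.685].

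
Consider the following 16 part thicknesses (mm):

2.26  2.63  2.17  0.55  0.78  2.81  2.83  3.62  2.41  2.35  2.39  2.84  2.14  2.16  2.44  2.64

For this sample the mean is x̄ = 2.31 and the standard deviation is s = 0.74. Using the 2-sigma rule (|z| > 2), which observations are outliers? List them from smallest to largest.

0.55, 0.78

Cutoffs at x̄ ± 2s: 2.31 ± 2·0.74 = [0.83, 3.79].
0.55: z = -2.38, |z| > 2 → outlier.
0.78: z = -2.07, |z| > 2 → outlier.
Every other value lies within [0.83, 3.79].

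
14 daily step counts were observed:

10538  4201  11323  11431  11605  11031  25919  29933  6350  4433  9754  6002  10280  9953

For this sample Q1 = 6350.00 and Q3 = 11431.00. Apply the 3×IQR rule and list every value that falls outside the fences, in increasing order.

29933

IQR = Q3 − Q1 = 11431.00 − 6350.00 = 5081.00.
Lower fence = Q1 − 3·IQR = 6350.00 − 15243.00 = -8893.00.
Upper fence = Q3 + 3·IQR = 11431.00 + 15243.00 = 26674.00.
29933 > 26674.00 → outlier.
All remaining values lie within [-8893.00, 26674.00].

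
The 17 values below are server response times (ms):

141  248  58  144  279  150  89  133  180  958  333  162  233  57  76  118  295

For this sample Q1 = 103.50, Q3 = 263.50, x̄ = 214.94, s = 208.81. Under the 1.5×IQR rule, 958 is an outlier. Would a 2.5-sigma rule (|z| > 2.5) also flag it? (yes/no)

z = (958 − 214.94) / 208.81 = 3.56.
|z| = 3.56 > 2.5.

yes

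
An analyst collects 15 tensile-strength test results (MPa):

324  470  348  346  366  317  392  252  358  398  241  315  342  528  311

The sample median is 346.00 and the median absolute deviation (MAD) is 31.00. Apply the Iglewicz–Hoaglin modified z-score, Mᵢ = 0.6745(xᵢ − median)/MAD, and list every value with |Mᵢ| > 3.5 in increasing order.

|Mᵢ| > 3.5 ⇔ |xᵢ − 346.00| > 3.5·31.00/0.6745 = 160.86.
So outliers lie outside [185.14, 506.86].
528: M = 3.96 → outlier.

528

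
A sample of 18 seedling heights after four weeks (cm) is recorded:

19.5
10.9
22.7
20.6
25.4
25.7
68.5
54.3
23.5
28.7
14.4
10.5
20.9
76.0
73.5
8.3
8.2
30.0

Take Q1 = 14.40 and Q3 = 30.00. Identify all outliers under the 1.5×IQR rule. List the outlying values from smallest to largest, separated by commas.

IQR = Q3 − Q1 = 30.00 − 14.40 = 15.60.
Lower fence = Q1 − 1.5·IQR = 14.40 − 23.40 = -9.00.
Upper fence = Q3 + 1.5·IQR = 30.00 + 23.40 = 53.40.
54.3 > 53.40 → outlier.
68.5 > 53.40 → outlier.
73.5 > 53.40 → outlier.
76.0 > 53.40 → outlier.
All remaining values lie within [-9.00, 53.40].

54.3, 68.5, 73.5, 76.0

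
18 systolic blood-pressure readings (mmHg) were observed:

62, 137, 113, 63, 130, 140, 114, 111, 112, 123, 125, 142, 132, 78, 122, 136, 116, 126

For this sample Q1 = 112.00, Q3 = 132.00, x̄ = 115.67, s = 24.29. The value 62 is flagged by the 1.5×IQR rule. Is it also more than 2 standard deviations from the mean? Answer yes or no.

yes

z = (62 − 115.67) / 24.29 = -2.21.
|z| = 2.21 > 2.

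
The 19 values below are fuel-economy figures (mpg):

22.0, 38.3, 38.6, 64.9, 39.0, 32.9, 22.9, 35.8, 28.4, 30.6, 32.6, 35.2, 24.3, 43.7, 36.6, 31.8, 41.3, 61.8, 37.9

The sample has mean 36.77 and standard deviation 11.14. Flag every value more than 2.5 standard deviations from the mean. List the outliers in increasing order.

64.9

Cutoffs at x̄ ± 2.5s: 36.77 ± 2.5·11.14 = [8.92, 64.62].
64.9: z = 2.53, |z| > 2.5 → outlier.
Every other value lies within [8.92, 64.62].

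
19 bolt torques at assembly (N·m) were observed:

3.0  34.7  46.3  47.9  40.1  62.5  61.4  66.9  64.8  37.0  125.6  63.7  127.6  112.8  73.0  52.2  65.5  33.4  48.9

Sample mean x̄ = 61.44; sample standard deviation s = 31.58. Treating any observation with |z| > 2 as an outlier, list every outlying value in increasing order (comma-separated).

Cutoffs at x̄ ± 2s: 61.44 ± 2·31.58 = [-1.72, 124.60].
125.6: z = 2.03, |z| > 2 → outlier.
127.6: z = 2.09, |z| > 2 → outlier.
Every other value lies within [-1.72, 124.60].

125.6, 127.6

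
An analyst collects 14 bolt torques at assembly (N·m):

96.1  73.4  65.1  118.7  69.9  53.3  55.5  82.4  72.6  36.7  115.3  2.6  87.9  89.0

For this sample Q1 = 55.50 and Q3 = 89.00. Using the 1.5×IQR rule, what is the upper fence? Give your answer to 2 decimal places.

IQR = Q3 − Q1 = 89.00 − 55.50 = 33.50.
Lower fence = Q1 − 1.5·IQR = 55.50 − 50.25 = 5.25.
Upper fence = Q3 + 1.5·IQR = 89.00 + 50.25 = 139.25.

139.25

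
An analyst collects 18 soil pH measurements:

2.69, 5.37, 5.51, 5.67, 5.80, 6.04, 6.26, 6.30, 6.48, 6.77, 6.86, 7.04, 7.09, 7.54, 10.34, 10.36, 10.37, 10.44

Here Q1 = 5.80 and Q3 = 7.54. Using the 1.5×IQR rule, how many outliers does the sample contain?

5

IQR = 1.74; fences at 5.80 − 2.61 = 3.19 and 7.54 + 2.61 = 10.15.
Outside the cutoffs: 2.69, 10.34, 10.36, 10.37, 10.44.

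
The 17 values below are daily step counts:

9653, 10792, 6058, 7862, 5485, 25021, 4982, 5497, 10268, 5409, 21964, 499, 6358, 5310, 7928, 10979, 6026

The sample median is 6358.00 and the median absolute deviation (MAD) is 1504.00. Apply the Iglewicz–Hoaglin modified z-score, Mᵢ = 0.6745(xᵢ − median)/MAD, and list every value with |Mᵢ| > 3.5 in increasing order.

21964, 25021

|Mᵢ| > 3.5 ⇔ |xᵢ − 6358.00| > 3.5·1504.00/0.6745 = 7804.30.
So outliers lie outside [-1446.30, 14162.30].
21964: M = 7.00 → outlier.
25021: M = 8.37 → outlier.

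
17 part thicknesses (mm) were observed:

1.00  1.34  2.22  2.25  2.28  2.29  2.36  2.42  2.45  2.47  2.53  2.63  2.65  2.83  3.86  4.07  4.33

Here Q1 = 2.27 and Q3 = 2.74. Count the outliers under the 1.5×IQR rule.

IQR = 0.47; fences at 2.27 − 0.705 = 1.565 and 2.74 + 0.705 = 3.445.
Outside the cutoffs: 1.00, 1.34, 3.86, 4.07, 4.33.

5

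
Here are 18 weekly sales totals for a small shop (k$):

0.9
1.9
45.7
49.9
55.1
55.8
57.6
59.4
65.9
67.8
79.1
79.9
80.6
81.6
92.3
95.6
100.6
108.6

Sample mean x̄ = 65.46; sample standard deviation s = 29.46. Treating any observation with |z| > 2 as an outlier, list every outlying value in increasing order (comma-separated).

0.9, 1.9

Cutoffs at x̄ ± 2s: 65.46 ± 2·29.46 = [6.54, 124.38].
0.9: z = -2.19, |z| > 2 → outlier.
1.9: z = -2.16, |z| > 2 → outlier.
Every other value lies within [6.54, 124.38].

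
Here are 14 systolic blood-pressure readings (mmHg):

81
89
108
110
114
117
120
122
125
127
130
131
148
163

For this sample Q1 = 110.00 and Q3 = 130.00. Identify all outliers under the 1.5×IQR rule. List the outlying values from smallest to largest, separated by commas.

IQR = Q3 − Q1 = 130.00 − 110.00 = 20.00.
Lower fence = Q1 − 1.5·IQR = 110.00 − 30.00 = 80.00.
Upper fence = Q3 + 1.5·IQR = 130.00 + 30.00 = 160.00.
163 > 160.00 → outlier.
All remaining values lie within [80.00, 160.00].

163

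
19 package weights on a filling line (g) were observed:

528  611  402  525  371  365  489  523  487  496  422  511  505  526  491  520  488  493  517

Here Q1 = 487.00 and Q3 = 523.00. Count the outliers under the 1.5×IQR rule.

5

IQR = 36.00; fences at 487.00 − 54.00 = 433.00 and 523.00 + 54.00 = 577.00.
Outside the cutoffs: 365, 371, 402, 422, 611.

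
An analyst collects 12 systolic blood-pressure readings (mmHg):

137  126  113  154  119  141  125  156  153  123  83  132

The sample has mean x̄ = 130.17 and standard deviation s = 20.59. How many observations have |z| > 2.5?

Cutoffs: x̄ ± 2.5s = [78.695, 181.645].
Every value lies within the cutoffs.

0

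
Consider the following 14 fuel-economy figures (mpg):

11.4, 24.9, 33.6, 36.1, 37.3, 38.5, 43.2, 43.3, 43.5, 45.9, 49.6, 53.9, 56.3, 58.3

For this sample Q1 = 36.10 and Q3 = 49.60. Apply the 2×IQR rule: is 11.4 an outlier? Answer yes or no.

no

IQR = Q3 − Q1 = 49.60 − 36.10 = 13.50.
Lower fence = Q1 − 2·IQR = 36.10 − 27.00 = 9.10.
Upper fence = Q3 + 2·IQR = 49.60 + 27.00 = 76.60.
11.4 lies within [9.10, 76.60].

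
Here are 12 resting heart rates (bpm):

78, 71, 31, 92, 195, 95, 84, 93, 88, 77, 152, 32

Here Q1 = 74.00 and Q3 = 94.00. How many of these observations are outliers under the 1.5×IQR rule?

4

IQR = 20.00; fences at 74.00 − 30.00 = 44.00 and 94.00 + 30.00 = 124.00.
Outside the cutoffs: 31, 32, 152, 195.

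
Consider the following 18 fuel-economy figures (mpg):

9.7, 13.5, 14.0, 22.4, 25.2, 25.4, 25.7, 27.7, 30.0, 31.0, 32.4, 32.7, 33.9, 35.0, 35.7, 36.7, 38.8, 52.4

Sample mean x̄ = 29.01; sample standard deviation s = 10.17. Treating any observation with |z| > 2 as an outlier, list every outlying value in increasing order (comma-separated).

Cutoffs at x̄ ± 2s: 29.01 ± 2·10.17 = [8.67, 49.35].
52.4: z = 2.30, |z| > 2 → outlier.
Every other value lies within [8.67, 49.35].

52.4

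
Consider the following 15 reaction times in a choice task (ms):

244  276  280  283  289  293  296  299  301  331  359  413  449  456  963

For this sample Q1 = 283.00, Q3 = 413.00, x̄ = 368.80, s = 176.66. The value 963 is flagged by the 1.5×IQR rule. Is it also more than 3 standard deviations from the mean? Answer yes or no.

yes

z = (963 − 368.80) / 176.66 = 3.36.
|z| = 3.36 > 3.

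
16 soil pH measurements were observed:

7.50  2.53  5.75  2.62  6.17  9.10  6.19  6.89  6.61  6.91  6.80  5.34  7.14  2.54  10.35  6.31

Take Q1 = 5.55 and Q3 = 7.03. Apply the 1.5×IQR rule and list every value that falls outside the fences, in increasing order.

IQR = Q3 − Q1 = 7.03 − 5.55 = 1.48.
Lower fence = Q1 − 1.5·IQR = 5.55 − 2.22 = 3.33.
Upper fence = Q3 + 1.5·IQR = 7.03 + 2.22 = 9.25.
2.53 < 3.33 → outlier.
2.54 < 3.33 → outlier.
2.62 < 3.33 → outlier.
10.35 > 9.25 → outlier.
All remaining values lie within [3.33, 9.25].

2.53, 2.54, 2.62, 10.35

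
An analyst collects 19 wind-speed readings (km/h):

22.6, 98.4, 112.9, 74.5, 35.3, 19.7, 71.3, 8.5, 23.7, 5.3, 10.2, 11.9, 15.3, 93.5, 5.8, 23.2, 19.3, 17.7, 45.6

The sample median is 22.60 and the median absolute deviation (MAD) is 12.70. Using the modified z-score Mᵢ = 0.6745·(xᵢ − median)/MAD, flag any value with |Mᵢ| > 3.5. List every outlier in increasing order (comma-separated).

|Mᵢ| > 3.5 ⇔ |xᵢ − 22.60| > 3.5·12.70/0.6745 = 65.90.
So outliers lie outside [-43.30, 88.50].
93.5: M = 3.77 → outlier.
98.4: M = 4.03 → outlier.
112.9: M = 4.80 → outlier.

93.5, 98.4, 112.9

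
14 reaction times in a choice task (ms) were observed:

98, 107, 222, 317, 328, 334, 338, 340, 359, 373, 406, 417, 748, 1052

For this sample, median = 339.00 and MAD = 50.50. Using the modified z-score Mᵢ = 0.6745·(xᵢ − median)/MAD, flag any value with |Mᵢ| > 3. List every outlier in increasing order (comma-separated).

|Mᵢ| > 3 ⇔ |xᵢ − 339.00| > 3·50.50/0.6745 = 224.61.
So outliers lie outside [114.39, 563.61].
98: M = -3.22 → outlier.
107: M = -3.10 → outlier.
748: M = 5.46 → outlier.
1052: M = 9.52 → outlier.

98, 107, 748, 1052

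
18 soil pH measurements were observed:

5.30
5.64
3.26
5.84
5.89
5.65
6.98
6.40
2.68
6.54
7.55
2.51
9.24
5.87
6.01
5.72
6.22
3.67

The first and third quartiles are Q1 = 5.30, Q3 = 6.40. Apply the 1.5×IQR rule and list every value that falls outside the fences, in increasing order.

2.51, 2.68, 3.26, 9.24

IQR = Q3 − Q1 = 6.40 − 5.30 = 1.10.
Lower fence = Q1 − 1.5·IQR = 5.30 − 1.65 = 3.65.
Upper fence = Q3 + 1.5·IQR = 6.40 + 1.65 = 8.05.
2.51 < 3.65 → outlier.
2.68 < 3.65 → outlier.
3.26 < 3.65 → outlier.
9.24 > 8.05 → outlier.
All remaining values lie within [3.65, 8.05].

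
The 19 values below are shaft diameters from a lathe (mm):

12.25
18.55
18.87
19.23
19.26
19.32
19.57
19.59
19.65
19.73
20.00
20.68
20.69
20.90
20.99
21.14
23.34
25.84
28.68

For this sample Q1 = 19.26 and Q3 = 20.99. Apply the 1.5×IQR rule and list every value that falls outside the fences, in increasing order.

IQR = Q3 − Q1 = 20.99 − 19.26 = 1.73.
Lower fence = Q1 − 1.5·IQR = 19.26 − 2.595 = 16.665.
Upper fence = Q3 + 1.5·IQR = 20.99 + 2.595 = 23.585.
12.25 < 16.665 → outlier.
25.84 > 23.585 → outlier.
28.68 > 23.585 → outlier.
All remaining values lie within [16.665, 23.585].

12.25, 25.84, 28.68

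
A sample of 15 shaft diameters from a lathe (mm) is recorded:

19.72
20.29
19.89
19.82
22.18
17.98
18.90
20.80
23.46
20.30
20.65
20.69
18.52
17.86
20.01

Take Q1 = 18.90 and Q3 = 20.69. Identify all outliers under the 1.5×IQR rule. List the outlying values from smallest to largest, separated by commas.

IQR = Q3 − Q1 = 20.69 − 18.90 = 1.79.
Lower fence = Q1 − 1.5·IQR = 18.90 − 2.685 = 16.215.
Upper fence = Q3 + 1.5·IQR = 20.69 + 2.685 = 23.375.
23.46 > 23.375 → outlier.
All remaining values lie within [16.215, 23.375].

23.46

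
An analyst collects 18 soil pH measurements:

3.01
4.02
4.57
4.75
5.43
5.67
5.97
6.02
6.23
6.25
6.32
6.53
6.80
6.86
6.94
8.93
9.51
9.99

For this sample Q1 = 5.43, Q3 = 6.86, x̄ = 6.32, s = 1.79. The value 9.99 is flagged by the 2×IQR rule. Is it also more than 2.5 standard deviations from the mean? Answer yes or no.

no

z = (9.99 − 6.32) / 1.79 = 2.05.
|z| = 2.05 ≤ 2.5.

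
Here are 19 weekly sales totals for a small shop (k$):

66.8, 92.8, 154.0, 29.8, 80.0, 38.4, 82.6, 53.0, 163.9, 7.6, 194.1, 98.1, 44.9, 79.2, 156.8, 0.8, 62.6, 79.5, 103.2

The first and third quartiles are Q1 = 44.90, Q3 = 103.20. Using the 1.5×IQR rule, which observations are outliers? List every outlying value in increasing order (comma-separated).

194.1

IQR = Q3 − Q1 = 103.20 − 44.90 = 58.30.
Lower fence = Q1 − 1.5·IQR = 44.90 − 87.45 = -42.55.
Upper fence = Q3 + 1.5·IQR = 103.20 + 87.45 = 190.65.
194.1 > 190.65 → outlier.
All remaining values lie within [-42.55, 190.65].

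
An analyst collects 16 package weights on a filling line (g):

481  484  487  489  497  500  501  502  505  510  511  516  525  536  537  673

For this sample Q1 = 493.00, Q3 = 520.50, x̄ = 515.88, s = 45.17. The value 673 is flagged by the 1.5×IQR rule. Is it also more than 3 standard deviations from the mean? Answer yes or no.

z = (673 − 515.88) / 45.17 = 3.48.
|z| = 3.48 > 3.

yes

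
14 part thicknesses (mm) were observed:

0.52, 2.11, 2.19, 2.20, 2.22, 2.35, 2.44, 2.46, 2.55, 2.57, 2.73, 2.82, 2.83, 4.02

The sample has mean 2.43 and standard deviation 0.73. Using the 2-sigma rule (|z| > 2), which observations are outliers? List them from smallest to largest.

0.52, 4.02

Cutoffs at x̄ ± 2s: 2.43 ± 2·0.73 = [0.97, 3.89].
0.52: z = -2.62, |z| > 2 → outlier.
4.02: z = 2.18, |z| > 2 → outlier.
Every other value lies within [0.97, 3.89].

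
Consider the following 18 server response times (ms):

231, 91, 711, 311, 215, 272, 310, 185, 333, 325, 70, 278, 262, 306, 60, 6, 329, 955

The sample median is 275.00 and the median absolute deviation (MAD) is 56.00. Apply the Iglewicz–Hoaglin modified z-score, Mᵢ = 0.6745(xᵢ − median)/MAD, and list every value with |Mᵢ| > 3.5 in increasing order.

711, 955

|Mᵢ| > 3.5 ⇔ |xᵢ − 275.00| > 3.5·56.00/0.6745 = 290.59.
So outliers lie outside [-15.59, 565.59].
711: M = 5.25 → outlier.
955: M = 8.19 → outlier.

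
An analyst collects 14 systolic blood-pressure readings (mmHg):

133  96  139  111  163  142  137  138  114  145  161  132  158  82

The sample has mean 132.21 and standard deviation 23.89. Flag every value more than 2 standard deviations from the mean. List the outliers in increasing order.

82

Cutoffs at x̄ ± 2s: 132.21 ± 2·23.89 = [84.43, 179.99].
82: z = -2.10, |z| > 2 → outlier.
Every other value lies within [84.43, 179.99].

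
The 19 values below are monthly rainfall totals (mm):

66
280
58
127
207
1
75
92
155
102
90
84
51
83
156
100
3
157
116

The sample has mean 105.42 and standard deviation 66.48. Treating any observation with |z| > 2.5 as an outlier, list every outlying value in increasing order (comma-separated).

280

Cutoffs at x̄ ± 2.5s: 105.42 ± 2.5·66.48 = [-60.78, 271.62].
280: z = 2.63, |z| > 2.5 → outlier.
Every other value lies within [-60.78, 271.62].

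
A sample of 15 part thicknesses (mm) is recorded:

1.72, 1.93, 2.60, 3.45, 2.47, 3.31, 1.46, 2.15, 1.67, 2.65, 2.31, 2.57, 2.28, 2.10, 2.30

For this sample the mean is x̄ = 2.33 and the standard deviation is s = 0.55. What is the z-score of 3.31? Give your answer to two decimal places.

1.78

z = (3.31 − 2.33) / 0.55 = 1.78.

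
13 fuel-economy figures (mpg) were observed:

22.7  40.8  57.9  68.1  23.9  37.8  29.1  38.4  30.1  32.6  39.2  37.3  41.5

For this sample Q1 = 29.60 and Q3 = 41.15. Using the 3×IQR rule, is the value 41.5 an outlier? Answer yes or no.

IQR = Q3 − Q1 = 41.15 − 29.60 = 11.55.
Lower fence = Q1 − 3·IQR = 29.60 − 34.65 = -5.05.
Upper fence = Q3 + 3·IQR = 41.15 + 34.65 = 75.80.
41.5 lies within [-5.05, 75.80].

no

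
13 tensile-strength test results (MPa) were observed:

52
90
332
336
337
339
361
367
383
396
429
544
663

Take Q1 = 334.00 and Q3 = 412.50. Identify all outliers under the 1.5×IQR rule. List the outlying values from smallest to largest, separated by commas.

52, 90, 544, 663

IQR = Q3 − Q1 = 412.50 − 334.00 = 78.50.
Lower fence = Q1 − 1.5·IQR = 334.00 − 117.75 = 216.25.
Upper fence = Q3 + 1.5·IQR = 412.50 + 117.75 = 530.25.
52 < 216.25 → outlier.
90 < 216.25 → outlier.
544 > 530.25 → outlier.
663 > 530.25 → outlier.
All remaining values lie within [216.25, 530.25].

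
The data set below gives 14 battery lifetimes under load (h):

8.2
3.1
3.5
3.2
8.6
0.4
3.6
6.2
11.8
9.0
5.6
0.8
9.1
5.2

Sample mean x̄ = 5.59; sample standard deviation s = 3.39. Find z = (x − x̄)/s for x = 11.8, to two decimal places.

1.83

z = (11.8 − 5.59) / 3.39 = 1.83.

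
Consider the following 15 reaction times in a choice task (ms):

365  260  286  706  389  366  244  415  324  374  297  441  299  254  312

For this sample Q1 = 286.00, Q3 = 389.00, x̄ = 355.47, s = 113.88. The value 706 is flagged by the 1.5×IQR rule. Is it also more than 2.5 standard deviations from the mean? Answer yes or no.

yes

z = (706 − 355.47) / 113.88 = 3.08.
|z| = 3.08 > 2.5.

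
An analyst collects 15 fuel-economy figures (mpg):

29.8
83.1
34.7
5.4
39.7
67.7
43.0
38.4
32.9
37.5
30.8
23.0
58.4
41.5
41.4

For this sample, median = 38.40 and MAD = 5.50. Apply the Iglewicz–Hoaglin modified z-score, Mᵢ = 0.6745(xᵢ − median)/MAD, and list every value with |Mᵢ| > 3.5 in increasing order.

|Mᵢ| > 3.5 ⇔ |xᵢ − 38.40| > 3.5·5.50/0.6745 = 28.54.
So outliers lie outside [9.86, 66.94].
5.4: M = -4.05 → outlier.
67.7: M = 3.59 → outlier.
83.1: M = 5.48 → outlier.

5.4, 67.7, 83.1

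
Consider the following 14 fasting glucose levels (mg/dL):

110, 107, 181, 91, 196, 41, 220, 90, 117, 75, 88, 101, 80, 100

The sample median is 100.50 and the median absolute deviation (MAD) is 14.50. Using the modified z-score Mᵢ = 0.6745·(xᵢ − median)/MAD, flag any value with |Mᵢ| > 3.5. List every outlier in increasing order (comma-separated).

|Mᵢ| > 3.5 ⇔ |xᵢ − 100.50| > 3.5·14.50/0.6745 = 75.24.
So outliers lie outside [25.26, 175.74].
181: M = 3.74 → outlier.
196: M = 4.44 → outlier.
220: M = 5.56 → outlier.

181, 196, 220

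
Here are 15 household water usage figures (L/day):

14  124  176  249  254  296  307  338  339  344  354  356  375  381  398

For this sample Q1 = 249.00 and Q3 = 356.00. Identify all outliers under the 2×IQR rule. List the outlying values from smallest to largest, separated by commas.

14

IQR = Q3 − Q1 = 356.00 − 249.00 = 107.00.
Lower fence = Q1 − 2·IQR = 249.00 − 214.00 = 35.00.
Upper fence = Q3 + 2·IQR = 356.00 + 214.00 = 570.00.
14 < 35.00 → outlier.
All remaining values lie within [35.00, 570.00].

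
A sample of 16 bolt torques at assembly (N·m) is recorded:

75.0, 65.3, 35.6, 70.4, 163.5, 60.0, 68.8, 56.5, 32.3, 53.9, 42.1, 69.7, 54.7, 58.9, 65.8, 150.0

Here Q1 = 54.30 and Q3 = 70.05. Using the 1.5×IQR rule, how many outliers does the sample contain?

IQR = 15.75; fences at 54.30 − 23.625 = 30.675 and 70.05 + 23.625 = 93.675.
Outside the cutoffs: 150.0, 163.5.

2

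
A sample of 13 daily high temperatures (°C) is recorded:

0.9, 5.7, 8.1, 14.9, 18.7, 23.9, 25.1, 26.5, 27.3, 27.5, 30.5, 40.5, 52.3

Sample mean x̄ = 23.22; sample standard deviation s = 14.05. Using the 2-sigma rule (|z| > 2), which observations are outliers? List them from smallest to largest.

52.3

Cutoffs at x̄ ± 2s: 23.22 ± 2·14.05 = [-4.88, 51.32].
52.3: z = 2.07, |z| > 2 → outlier.
Every other value lies within [-4.88, 51.32].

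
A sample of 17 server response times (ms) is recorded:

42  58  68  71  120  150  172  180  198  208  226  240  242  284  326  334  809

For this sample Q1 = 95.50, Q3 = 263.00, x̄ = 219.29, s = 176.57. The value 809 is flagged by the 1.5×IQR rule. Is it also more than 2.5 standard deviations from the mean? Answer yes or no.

yes

z = (809 − 219.29) / 176.57 = 3.34.
|z| = 3.34 > 2.5.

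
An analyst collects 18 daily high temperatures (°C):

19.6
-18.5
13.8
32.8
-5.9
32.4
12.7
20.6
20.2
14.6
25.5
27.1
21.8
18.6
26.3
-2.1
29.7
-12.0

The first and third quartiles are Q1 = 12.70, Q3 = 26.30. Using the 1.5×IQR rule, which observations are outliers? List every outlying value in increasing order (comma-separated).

IQR = Q3 − Q1 = 26.30 − 12.70 = 13.60.
Lower fence = Q1 − 1.5·IQR = 12.70 − 20.40 = -7.70.
Upper fence = Q3 + 1.5·IQR = 26.30 + 20.40 = 46.70.
-18.5 < -7.70 → outlier.
-12.0 < -7.70 → outlier.
All remaining values lie within [-7.70, 46.70].

-18.5, -12.0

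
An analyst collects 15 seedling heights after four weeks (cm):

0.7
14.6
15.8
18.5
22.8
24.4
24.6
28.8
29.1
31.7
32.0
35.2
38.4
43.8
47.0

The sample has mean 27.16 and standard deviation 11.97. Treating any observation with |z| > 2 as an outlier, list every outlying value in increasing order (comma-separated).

0.7

Cutoffs at x̄ ± 2s: 27.16 ± 2·11.97 = [3.22, 51.10].
0.7: z = -2.21, |z| > 2 → outlier.
Every other value lies within [3.22, 51.10].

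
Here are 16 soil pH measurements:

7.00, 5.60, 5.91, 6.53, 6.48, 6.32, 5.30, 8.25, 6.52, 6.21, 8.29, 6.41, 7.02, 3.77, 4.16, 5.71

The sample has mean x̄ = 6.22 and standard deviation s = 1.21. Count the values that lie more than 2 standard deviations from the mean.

Cutoffs: x̄ ± 2s = [3.80, 8.64].
Outside the cutoffs: 3.77.

1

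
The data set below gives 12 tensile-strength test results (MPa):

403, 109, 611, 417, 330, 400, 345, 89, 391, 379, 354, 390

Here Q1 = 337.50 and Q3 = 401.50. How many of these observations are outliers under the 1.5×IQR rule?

3

IQR = 64.00; fences at 337.50 − 96.00 = 241.50 and 401.50 + 96.00 = 497.50.
Outside the cutoffs: 89, 109, 611.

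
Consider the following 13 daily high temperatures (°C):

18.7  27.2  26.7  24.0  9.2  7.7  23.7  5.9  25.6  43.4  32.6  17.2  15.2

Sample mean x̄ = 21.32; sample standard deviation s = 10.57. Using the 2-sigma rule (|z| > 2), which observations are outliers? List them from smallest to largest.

43.4

Cutoffs at x̄ ± 2s: 21.32 ± 2·10.57 = [0.18, 42.46].
43.4: z = 2.09, |z| > 2 → outlier.
Every other value lies within [0.18, 42.46].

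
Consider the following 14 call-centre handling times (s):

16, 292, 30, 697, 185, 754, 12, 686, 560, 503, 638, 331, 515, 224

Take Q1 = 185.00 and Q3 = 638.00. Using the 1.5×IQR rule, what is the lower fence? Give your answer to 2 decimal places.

-494.50

IQR = Q3 − Q1 = 638.00 − 185.00 = 453.00.
Lower fence = Q1 − 1.5·IQR = 185.00 − 679.50 = -494.50.
Upper fence = Q3 + 1.5·IQR = 638.00 + 679.50 = 1317.50.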